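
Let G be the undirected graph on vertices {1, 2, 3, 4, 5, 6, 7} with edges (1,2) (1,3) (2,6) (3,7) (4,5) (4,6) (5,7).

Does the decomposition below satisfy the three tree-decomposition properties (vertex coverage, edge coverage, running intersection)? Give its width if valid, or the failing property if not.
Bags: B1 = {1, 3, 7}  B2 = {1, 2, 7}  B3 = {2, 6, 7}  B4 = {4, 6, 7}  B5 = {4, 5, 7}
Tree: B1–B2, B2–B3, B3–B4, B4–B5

Vertex coverage: the bags together contain {1, 2, 3, 4, 5, 6, 7}, the full vertex set. Edge coverage: each edge of G has both endpoints in at least one bag. Running intersection: for every vertex, the bags containing it form a connected subtree. All three properties hold, so this is a valid tree decomposition of width max|bag| − 1 = 2, and hence tw(G) ≤ 2.

Yes; width 2.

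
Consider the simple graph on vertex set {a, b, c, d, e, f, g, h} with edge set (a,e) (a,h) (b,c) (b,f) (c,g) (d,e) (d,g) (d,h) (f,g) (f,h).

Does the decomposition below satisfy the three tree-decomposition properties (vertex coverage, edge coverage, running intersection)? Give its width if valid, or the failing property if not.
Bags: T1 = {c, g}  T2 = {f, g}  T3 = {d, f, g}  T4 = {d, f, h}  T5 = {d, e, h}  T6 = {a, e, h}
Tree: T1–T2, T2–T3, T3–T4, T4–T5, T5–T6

No — vertex b appears in no bag.

A tree decomposition must satisfy three properties: every vertex lies in some bag; for every edge, both endpoints lie together in some bag; and for every vertex, the bags containing it form a connected subtree. Here vertex b appears in no bag, so the decomposition is invalid.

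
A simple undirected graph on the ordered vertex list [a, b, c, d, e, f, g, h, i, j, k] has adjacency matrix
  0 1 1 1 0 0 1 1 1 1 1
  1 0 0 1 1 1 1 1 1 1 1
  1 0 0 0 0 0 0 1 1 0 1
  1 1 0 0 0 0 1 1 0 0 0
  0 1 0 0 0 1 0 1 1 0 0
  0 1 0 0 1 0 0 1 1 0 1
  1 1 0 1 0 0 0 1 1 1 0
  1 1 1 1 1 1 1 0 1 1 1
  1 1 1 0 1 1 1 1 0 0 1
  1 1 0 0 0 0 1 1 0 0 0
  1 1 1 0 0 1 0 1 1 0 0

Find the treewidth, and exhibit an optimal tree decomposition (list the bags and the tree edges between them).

Treewidth 4.
One optimal decomposition is:
Bags: B1 = {a, b, g, h, i}  B2 = {a, b, d, g, h}  B3 = {a, b, h, i, k}  B4 = {a, c, h, i, k}  B5 = {b, f, h, i, k}  B6 = {b, e, f, h, i}  B7 = {a, b, g, h, j}
Tree: B1–B2, B1–B3, B3–B4, B3–B5, B5–B6, B1–B7

Every bag has size at most 5, so the width is 5 − 1 = 4 and tw(G) ≤ 4. Conversely, {a, c, h, i, k} is a clique of size 5, and the vertices of any clique must share a bag in every tree decomposition; so some bag has ≥ 5 vertices and tw(G) ≥ 4. Therefore the treewidth is 4.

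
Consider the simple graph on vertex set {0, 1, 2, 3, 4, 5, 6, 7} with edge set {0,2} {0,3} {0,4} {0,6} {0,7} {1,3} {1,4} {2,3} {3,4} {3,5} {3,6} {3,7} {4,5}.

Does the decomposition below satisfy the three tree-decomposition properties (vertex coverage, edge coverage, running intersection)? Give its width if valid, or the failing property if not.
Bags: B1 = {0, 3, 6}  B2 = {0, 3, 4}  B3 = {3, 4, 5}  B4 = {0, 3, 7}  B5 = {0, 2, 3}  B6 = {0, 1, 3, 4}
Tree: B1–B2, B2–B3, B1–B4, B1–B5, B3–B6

A tree decomposition must satisfy three properties: every vertex lies in some bag; for every edge, both endpoints lie together in some bag; and for every vertex, the bags containing it form a connected subtree. Here bags containing vertex 0 are not connected in the tree, so the decomposition is invalid.

No — bags containing vertex 0 are not connected in the tree.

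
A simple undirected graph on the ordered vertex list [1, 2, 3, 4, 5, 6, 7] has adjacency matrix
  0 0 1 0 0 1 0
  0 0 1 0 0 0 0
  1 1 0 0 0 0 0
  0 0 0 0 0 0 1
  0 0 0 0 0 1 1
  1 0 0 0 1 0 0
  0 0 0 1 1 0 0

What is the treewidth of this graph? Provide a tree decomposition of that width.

Each bag holds 2 vertices, so the decomposition has width 1, which upper-bounds the treewidth. Any graph with an edge has treewidth ≥ 1, and G has the edge 2–3. Therefore the treewidth is 1.

Treewidth 1.
One optimal decomposition is:
Bags: B1 = {2, 3}  B2 = {1, 3}  B3 = {1, 6}  B4 = {5, 6}  B5 = {5, 7}  B6 = {4, 7}
Tree: B1–B2, B2–B3, B3–B4, B4–B5, B5–B6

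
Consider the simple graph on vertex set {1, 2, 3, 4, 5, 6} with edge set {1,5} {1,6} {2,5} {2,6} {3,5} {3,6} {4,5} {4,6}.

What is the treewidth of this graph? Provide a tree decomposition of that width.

Treewidth 2.
One such decomposition:
Bags: B1 = {1, 5, 6}  B2 = {4, 5, 6}  B3 = {2, 5, 6}  B4 = {3, 5, 6}
Tree: B1–B2, B2–B3, B3–B4

Every bag has size at most 3, so the width is 3 − 1 = 2 and tw(G) ≤ 2. The edges 5–1–6–4–5 form a cycle, so G is not a tree and its treewidth is at least 2. The upper and lower bounds meet at 2, so that is the treewidth.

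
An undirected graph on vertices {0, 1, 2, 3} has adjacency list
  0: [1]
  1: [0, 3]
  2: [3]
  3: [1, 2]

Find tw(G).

A width-1 tree decomposition is:
Bags: B1 = {2, 3}  B2 = {1, 3}  B3 = {0, 1}
Tree: B1–B2, B2–B3
Each bag holds 2 vertices, so the decomposition has width 1, which upper-bounds the treewidth. Any graph with an edge has treewidth ≥ 1, and G has the edge 2–3. Combining the bounds, tw(G) = 1.

1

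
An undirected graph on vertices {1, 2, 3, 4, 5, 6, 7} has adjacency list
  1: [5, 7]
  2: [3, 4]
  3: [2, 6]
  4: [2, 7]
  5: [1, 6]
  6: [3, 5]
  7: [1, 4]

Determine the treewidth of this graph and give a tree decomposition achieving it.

Treewidth 2.
One optimal decomposition is:
Bags: B1 = {1, 5, 7}  B2 = {5, 6, 7}  B3 = {3, 6, 7}  B4 = {2, 3, 7}  B5 = {2, 4, 7}
Tree: B1–B2, B2–B3, B3–B4, B4–B5

Every bag has size at most 3, so the width is 3 − 1 = 2 and tw(G) ≤ 2. For the lower bound, G contains the cycle 7–1–5–6–3–2–4–7, so G is not a forest; only forests have treewidth ≤ 1, hence tw(G) ≥ 2. The upper and lower bounds meet at 2, so that is the treewidth.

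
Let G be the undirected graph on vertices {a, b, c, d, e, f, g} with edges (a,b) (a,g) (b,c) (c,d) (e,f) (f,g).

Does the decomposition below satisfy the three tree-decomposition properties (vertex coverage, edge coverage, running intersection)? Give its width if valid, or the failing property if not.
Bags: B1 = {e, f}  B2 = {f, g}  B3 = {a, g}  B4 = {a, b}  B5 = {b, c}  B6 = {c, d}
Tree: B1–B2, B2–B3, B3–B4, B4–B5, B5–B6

Vertex coverage: the bags together contain {a, b, c, d, e, f, g}, the full vertex set. Edge coverage: each edge of G has both endpoints in at least one bag. Running intersection: for every vertex, the bags containing it form a connected subtree. All three properties hold, so this is a valid tree decomposition of width max|bag| − 1 = 1, and hence tw(G) ≤ 1.

Yes; width 1.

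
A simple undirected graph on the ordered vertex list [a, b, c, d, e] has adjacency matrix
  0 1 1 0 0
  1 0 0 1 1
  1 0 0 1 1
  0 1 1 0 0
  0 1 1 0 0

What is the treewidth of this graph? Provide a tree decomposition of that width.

Treewidth 2.
Bags: B1 = {b, c, d}  B2 = {a, b, c}  B3 = {b, c, e}
Tree: B1–B2, B2–B3

The largest bag has 3 vertices, giving width 2; this decomposition certifies tw(G) ≤ 2. Since b–d–c–a–b is a cycle in G, G is not acyclic. Forests are exactly the graphs of treewidth ≤ 1, so tw(G) ≥ 2. Therefore the treewidth is 2.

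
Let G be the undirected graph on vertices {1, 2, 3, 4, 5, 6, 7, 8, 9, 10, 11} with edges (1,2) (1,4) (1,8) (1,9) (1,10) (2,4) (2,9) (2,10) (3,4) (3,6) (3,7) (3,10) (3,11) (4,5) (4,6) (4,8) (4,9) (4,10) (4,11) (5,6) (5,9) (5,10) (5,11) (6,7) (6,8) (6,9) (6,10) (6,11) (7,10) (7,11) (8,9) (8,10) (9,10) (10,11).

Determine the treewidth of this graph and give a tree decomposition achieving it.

Treewidth 4.
Bags: B1 = {4, 5, 6, 10, 11}  B2 = {3, 4, 6, 10, 11}  B3 = {4, 5, 6, 9, 10}  B4 = {4, 6, 8, 9, 10}  B5 = {3, 6, 7, 10, 11}  B6 = {1, 4, 8, 9, 10}  B7 = {1, 2, 4, 9, 10}
Tree: B1–B2, B1–B3, B3–B4, B2–B5, B4–B6, B6–B7

Each bag holds 5 vertices, so the decomposition has width 4, which upper-bounds the treewidth. Conversely, {1, 4, 8, 9, 10} is a clique of size 5, and the vertices of any clique must share a bag in every tree decomposition; so some bag has ≥ 5 vertices and tw(G) ≥ 4. Combining the bounds, tw(G) = 4.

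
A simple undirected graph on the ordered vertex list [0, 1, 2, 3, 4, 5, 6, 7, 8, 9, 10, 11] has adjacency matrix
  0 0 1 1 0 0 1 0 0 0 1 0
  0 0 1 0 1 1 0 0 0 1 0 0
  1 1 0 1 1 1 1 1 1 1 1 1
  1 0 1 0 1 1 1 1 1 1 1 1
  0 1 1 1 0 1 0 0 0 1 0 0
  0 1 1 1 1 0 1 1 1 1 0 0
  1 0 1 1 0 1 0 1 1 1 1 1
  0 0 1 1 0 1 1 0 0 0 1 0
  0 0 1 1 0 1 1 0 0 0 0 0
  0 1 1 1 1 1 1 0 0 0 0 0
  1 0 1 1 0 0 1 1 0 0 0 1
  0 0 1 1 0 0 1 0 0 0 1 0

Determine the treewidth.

A width-4 tree decomposition is:
Bags: B1 = {2, 3, 4, 5, 9}  B2 = {2, 3, 5, 6, 9}  B3 = {2, 3, 5, 6, 7}  B4 = {2, 3, 6, 7, 10}  B5 = {2, 3, 5, 6, 8}  B6 = {2, 3, 6, 10, 11}  B7 = {1, 2, 4, 5, 9}  B8 = {0, 2, 3, 6, 10}
Tree: B1–B2, B2–B3, B3–B4, B3–B5, B4–B6, B1–B7, B6–B8
The largest bag has 5 vertices, giving width 4; this decomposition certifies tw(G) ≤ 4. For the lower bound, the 5 vertices {1, 2, 4, 5, 9} are pairwise adjacent, and any tree decomposition puts a clique entirely inside one bag — forcing width ≥ 4. The upper and lower bounds meet at 4, so that is the treewidth.

4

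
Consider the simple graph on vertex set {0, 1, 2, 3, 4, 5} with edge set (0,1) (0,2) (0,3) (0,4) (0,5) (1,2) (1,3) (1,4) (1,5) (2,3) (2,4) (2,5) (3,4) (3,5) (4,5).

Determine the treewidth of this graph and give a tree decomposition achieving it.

Treewidth 5.
One optimal decomposition is:
Bags: B1 = {0, 1, 2, 3, 4, 5}
Tree: (single bag)

With just one bag of size 6, the width is 6 − 1 = 5, so tw(G) ≤ 5. Conversely, {0, 1, 2, 3, 4, 5} is a clique of size 6, and the vertices of any clique must share a bag in every tree decomposition; so some bag has ≥ 6 vertices and tw(G) ≥ 5. Therefore the treewidth is 5.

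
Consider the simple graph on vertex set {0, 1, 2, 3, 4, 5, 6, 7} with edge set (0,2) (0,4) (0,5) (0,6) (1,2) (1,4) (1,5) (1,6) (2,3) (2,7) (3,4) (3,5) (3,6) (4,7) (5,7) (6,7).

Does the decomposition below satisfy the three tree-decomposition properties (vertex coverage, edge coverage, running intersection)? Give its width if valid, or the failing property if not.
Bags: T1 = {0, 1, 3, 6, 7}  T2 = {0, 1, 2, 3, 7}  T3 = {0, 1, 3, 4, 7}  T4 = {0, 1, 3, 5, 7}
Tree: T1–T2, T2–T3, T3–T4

Yes; width 4.

Every vertex of G appears in some bag (union = {0, 1, 2, 3, 4, 5, 6, 7}); every edge is covered by a bag; and for each vertex v the set of bags containing v is connected in the bag tree. The decomposition is therefore valid. The largest bag has 5 vertices, so the width is 4.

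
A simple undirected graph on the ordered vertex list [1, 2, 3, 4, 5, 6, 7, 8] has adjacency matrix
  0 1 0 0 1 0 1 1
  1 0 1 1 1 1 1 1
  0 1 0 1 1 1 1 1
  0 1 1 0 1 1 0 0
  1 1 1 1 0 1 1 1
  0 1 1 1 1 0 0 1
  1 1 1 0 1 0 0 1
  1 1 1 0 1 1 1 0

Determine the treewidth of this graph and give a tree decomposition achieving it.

Treewidth 4.
Bags: B1 = {2, 3, 5, 6, 8}  B2 = {2, 3, 5, 7, 8}  B3 = {1, 2, 5, 7, 8}  B4 = {2, 3, 4, 5, 6}
Tree: B1–B2, B2–B3, B1–B4

Each bag holds 5 vertices, so the decomposition has width 4, which upper-bounds the treewidth. Conversely, {1, 2, 5, 7, 8} is a clique of size 5, and the vertices of any clique must share a bag in every tree decomposition; so some bag has ≥ 5 vertices and tw(G) ≥ 4. The upper and lower bounds meet at 4, so that is the treewidth.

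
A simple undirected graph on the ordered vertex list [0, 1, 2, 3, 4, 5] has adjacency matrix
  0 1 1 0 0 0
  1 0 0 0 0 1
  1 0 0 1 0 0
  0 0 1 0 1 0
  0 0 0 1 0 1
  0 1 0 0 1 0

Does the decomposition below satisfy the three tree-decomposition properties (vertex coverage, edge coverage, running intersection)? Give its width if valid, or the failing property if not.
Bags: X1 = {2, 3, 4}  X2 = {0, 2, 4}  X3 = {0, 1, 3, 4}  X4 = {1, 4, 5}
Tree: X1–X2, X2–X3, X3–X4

No — bags containing vertex 3 are not connected in the tree.

A tree decomposition must satisfy three properties: every vertex lies in some bag; for every edge, both endpoints lie together in some bag; and for every vertex, the bags containing it form a connected subtree. Here bags containing vertex 3 are not connected in the tree, so the decomposition is invalid.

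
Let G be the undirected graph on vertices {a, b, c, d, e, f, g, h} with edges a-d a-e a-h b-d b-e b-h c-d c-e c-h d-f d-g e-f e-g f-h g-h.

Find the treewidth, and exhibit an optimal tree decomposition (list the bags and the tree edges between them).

Each bag holds 4 vertices, so the decomposition has width 3, which upper-bounds the treewidth. For the lower bound: the 4 vertex sets {c,h}, {d,f}, {e}, {g} are disjoint, each induces a connected subgraph, and every pair is joined by at least one edge of G. Contracting each set to a single vertex therefore yields K_{4} as a minor, and since treewidth is minor-monotone, tw(G) ≥ tw(K_{4}) = 3. Combining the bounds, tw(G) = 3.

Treewidth 3.
Bags: B1 = {c, d, e, h}  B2 = {d, e, f, h}  B3 = {d, e, g, h}  B4 = {b, d, e, h}  B5 = {a, d, e, h}
Tree: B1–B2, B2–B3, B3–B4, B4–B5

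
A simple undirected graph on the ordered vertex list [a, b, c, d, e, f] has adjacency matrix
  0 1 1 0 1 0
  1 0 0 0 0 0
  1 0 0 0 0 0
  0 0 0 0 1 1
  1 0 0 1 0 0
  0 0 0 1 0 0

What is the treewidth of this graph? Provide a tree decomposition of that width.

Treewidth 1.
One such decomposition:
Bags: B1 = {d, f}  B2 = {d, e}  B3 = {a, e}  B4 = {a, b}  B5 = {a, c}
Tree: B1–B2, B2–B3, B3–B4, B3–B5

Every bag has size at most 2, so the width is 2 − 1 = 1 and tw(G) ≤ 1. Since G has at least one edge (e.g. d–f), it is not an edgeless graph, so tw(G) ≥ 1. Hence tw(G) = 1 exactly.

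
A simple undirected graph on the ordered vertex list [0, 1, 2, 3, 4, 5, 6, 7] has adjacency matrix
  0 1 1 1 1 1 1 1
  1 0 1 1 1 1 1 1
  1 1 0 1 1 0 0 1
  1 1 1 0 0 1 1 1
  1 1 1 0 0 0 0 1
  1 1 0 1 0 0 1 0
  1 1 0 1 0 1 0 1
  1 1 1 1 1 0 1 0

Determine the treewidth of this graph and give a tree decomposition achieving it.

Each bag holds 5 vertices, so the decomposition has width 4, which upper-bounds the treewidth. Conversely, {0, 1, 2, 3, 7} is a clique of size 5, and the vertices of any clique must share a bag in every tree decomposition; so some bag has ≥ 5 vertices and tw(G) ≥ 4. Therefore the treewidth is 4.

Treewidth 4.
Bags: B1 = {0, 1, 3, 5, 6}  B2 = {0, 1, 3, 6, 7}  B3 = {0, 1, 2, 3, 7}  B4 = {0, 1, 2, 4, 7}
Tree: B1–B2, B2–B3, B3–B4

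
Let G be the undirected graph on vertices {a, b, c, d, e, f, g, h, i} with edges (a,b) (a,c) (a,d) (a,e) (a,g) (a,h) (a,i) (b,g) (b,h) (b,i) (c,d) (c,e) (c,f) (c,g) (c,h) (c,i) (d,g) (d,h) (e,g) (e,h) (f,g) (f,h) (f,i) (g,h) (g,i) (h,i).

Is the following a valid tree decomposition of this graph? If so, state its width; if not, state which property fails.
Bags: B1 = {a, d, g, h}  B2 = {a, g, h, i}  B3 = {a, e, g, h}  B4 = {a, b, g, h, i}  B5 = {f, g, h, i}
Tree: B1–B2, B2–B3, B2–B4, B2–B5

A tree decomposition must satisfy three properties: every vertex lies in some bag; for every edge, both endpoints lie together in some bag; and for every vertex, the bags containing it form a connected subtree. Here vertex c appears in no bag, so the decomposition is invalid.

No — vertex c appears in no bag.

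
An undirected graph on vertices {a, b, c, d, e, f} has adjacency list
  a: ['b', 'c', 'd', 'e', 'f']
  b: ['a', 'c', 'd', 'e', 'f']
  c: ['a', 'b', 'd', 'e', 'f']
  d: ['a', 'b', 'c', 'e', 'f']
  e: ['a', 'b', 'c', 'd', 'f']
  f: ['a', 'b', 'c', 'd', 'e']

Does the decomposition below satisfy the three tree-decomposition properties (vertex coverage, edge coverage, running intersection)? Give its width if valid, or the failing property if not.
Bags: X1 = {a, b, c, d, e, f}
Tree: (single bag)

Yes; width 5.

Vertex coverage: the bags together contain {a, b, c, d, e, f}, the full vertex set. Edge coverage: each edge of G has both endpoints in at least one bag. Running intersection: for every vertex, the bags containing it form a connected subtree. All three properties hold, so this is a valid tree decomposition of width max|bag| − 1 = 5, and hence tw(G) ≤ 5.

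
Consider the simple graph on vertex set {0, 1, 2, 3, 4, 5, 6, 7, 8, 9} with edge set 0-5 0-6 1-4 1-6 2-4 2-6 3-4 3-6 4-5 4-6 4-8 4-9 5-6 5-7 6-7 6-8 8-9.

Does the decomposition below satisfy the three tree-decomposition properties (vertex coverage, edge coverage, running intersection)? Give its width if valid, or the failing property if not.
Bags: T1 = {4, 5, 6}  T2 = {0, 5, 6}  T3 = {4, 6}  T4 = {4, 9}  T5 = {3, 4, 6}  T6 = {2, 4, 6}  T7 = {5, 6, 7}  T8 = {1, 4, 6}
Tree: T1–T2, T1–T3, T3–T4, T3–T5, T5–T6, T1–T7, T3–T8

A tree decomposition must satisfy three properties: every vertex lies in some bag; for every edge, both endpoints lie together in some bag; and for every vertex, the bags containing it form a connected subtree. Here vertex 8 appears in no bag, so the decomposition is invalid.

No — vertex 8 appears in no bag.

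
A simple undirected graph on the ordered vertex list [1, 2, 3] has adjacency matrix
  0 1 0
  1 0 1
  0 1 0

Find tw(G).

A width-1 tree decomposition is:
Bags: B1 = {2, 3}  B2 = {1, 2}
Tree: B1–B2
Each bag holds 2 vertices, so the decomposition has width 1, which upper-bounds the treewidth. G has an edge, so its treewidth is at least 1. Combining the bounds, tw(G) = 1.

1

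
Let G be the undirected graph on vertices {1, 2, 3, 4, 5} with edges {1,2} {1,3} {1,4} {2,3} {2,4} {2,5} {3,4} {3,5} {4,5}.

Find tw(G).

A width-3 tree decomposition is:
Bags: B1 = {1, 2, 3, 4}  B2 = {2, 3, 4, 5}
Tree: B1–B2
Each bag holds 4 vertices, so the decomposition has width 3, which upper-bounds the treewidth. Conversely, {1, 2, 3, 4} is a clique of size 4, and the vertices of any clique must share a bag in every tree decomposition; so some bag has ≥ 4 vertices and tw(G) ≥ 3. The upper and lower bounds meet at 3, so that is the treewidth.

3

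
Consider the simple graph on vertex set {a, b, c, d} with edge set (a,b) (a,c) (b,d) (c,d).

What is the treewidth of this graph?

2

A width-2 tree decomposition is:
Bags: B1 = {a, b, c}  B2 = {b, c, d}
Tree: B1–B2
The largest bag has 3 vertices, giving width 2; this decomposition certifies tw(G) ≤ 2. Since b–a–c–d–b is a cycle in G, G is not acyclic. Forests are exactly the graphs of treewidth ≤ 1, so tw(G) ≥ 2. The upper and lower bounds meet at 2, so that is the treewidth.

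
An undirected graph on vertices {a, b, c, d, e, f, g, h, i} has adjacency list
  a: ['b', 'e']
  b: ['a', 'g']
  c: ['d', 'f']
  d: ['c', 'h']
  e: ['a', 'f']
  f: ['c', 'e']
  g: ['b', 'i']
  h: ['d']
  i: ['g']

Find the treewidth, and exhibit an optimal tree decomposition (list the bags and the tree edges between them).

Every bag has size at most 2, so the width is 2 − 1 = 1 and tw(G) ≤ 1. G has an edge, so its treewidth is at least 1. Combining the bounds, tw(G) = 1.

Treewidth 1.
Bags: B1 = {d, h}  B2 = {c, d}  B3 = {c, f}  B4 = {e, f}  B5 = {a, e}  B6 = {a, b}  B7 = {b, g}  B8 = {g, i}
Tree: B1–B2, B2–B3, B3–B4, B4–B5, B5–B6, B6–B7, B7–B8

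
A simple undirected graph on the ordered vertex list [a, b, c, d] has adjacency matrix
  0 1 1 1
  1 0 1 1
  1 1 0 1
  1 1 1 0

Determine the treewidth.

3

A width-3 tree decomposition is:
Bags: B1 = {a, b, c, d}
Tree: (single bag)
A single bag containing all 4 vertices is trivially a valid decomposition of width 3. For the lower bound, the 4 vertices {a, b, c, d} are pairwise adjacent, and any tree decomposition puts a clique entirely inside one bag — forcing width ≥ 3. Therefore the treewidth is 3.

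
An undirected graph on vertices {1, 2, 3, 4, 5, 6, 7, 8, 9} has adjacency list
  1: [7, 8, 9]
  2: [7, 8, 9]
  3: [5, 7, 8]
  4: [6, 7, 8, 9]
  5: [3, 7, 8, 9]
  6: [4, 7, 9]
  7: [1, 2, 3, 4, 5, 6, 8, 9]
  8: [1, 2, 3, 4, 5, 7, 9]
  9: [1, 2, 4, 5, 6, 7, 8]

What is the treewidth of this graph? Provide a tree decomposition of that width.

Every bag has size at most 4, so the width is 4 − 1 = 3 and tw(G) ≤ 3. On the other hand G contains the 4-clique {1, 7, 8, 9}. A clique must lie in a single bag of any decomposition, so no decomposition can have width below 3. Hence tw(G) = 3 exactly.

Treewidth 3.
Bags: B1 = {5, 7, 8, 9}  B2 = {2, 7, 8, 9}  B3 = {4, 7, 8, 9}  B4 = {1, 7, 8, 9}  B5 = {3, 5, 7, 8}  B6 = {4, 6, 7, 9}
Tree: B1–B2, B1–B3, B2–B4, B1–B5, B3–B6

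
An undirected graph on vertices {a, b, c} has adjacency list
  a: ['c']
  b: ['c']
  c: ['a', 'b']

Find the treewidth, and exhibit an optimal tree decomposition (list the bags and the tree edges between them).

Every bag has size at most 2, so the width is 2 − 1 = 1 and tw(G) ≤ 1. G has an edge, so its treewidth is at least 1. Combining the bounds, tw(G) = 1.

Treewidth 1.
One such decomposition:
Bags: B1 = {a, c}  B2 = {b, c}
Tree: B1–B2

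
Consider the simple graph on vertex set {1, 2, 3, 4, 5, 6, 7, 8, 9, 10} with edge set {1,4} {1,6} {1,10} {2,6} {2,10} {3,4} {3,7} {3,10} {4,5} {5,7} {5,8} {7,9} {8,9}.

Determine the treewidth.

2

A width-2 tree decomposition is:
Bags: B1 = {2, 6, 10}  B2 = {1, 6, 10}  B3 = {1, 3, 10}  B4 = {1, 3, 4}  B5 = {3, 4, 7}  B6 = {4, 5, 7}  B7 = {5, 7, 9}  B8 = {5, 8, 9}
Tree: B1–B2, B2–B3, B3–B4, B4–B5, B5–B6, B6–B7, B7–B8
Every bag has size at most 3, so the width is 3 − 1 = 2 and tw(G) ≤ 2. The edges 2–6–1–10–2 form a cycle, so G is not a tree and its treewidth is at least 2. Combining the bounds, tw(G) = 2.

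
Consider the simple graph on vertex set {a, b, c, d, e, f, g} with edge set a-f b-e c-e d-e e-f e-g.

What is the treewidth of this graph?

1

A width-1 tree decomposition is:
Bags: B1 = {a, f}  B2 = {e, f}  B3 = {c, e}  B4 = {e, g}  B5 = {b, e}  B6 = {d, e}
Tree: B1–B2, B2–B3, B3–B4, B3–B5, B3–B6
The largest bag has 2 vertices, giving width 1; this decomposition certifies tw(G) ≤ 1. G has an edge, so its treewidth is at least 1. Combining the bounds, tw(G) = 1.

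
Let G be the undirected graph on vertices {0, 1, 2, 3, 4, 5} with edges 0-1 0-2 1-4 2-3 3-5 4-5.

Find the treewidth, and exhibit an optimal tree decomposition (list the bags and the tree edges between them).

The largest bag has 3 vertices, giving width 2; this decomposition certifies tw(G) ≤ 2. For the lower bound, G contains the cycle 0–1–4–5–3–2–0, so G is not a forest; only forests have treewidth ≤ 1, hence tw(G) ≥ 2. The upper and lower bounds meet at 2, so that is the treewidth.

Treewidth 2.
Bags: B1 = {0, 1, 4}  B2 = {0, 4, 5}  B3 = {0, 3, 5}  B4 = {0, 2, 3}
Tree: B1–B2, B2–B3, B3–B4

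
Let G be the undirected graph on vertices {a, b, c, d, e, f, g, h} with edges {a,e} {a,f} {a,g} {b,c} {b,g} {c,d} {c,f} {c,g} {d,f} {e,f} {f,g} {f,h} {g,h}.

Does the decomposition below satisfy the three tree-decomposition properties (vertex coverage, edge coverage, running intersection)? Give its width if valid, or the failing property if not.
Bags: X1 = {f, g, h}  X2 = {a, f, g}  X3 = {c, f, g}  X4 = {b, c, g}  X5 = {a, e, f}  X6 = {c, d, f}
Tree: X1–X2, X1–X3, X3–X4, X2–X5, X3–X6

Vertex coverage: the bags together contain {a, b, c, d, e, f, g, h}, the full vertex set. Edge coverage: each edge of G has both endpoints in at least one bag. Running intersection: for every vertex, the bags containing it form a connected subtree. All three properties hold, so this is a valid tree decomposition of width max|bag| − 1 = 2, and hence tw(G) ≤ 2.

Yes; width 2.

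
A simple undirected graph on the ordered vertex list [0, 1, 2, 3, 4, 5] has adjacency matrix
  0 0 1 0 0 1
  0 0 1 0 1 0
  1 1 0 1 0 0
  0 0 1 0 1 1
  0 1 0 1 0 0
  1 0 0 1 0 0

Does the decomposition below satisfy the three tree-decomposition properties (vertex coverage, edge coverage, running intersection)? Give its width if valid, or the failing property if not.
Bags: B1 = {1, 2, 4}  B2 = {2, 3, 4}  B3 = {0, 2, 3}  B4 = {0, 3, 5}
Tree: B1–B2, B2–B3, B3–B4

Yes; width 2.

Vertex coverage: the bags together contain {0, 1, 2, 3, 4, 5}, the full vertex set. Edge coverage: each edge of G has both endpoints in at least one bag. Running intersection: for every vertex, the bags containing it form a connected subtree. All three properties hold, so this is a valid tree decomposition of width max|bag| − 1 = 2, and hence tw(G) ≤ 2.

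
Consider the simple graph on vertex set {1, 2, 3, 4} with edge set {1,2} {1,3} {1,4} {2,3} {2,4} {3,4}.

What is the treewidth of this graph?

A width-3 tree decomposition is:
Bags: B1 = {1, 2, 3, 4}
Tree: (single bag)
A single bag containing all 4 vertices is trivially a valid decomposition of width 3. On the other hand G contains the 4-clique {1, 2, 3, 4}. A clique must lie in a single bag of any decomposition, so no decomposition can have width below 3. Combining the bounds, tw(G) = 3.

3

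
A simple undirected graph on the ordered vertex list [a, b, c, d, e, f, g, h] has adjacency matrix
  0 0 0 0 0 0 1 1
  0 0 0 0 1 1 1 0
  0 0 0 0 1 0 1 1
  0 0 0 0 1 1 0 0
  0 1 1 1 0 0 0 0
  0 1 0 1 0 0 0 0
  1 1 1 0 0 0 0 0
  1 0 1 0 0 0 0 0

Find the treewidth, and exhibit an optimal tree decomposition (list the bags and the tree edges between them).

Treewidth 2.
One optimal decomposition is:
Bags: B1 = {d, e, f}  B2 = {b, e, f}  B3 = {b, c, e}  B4 = {b, c, g}  B5 = {c, g, h}  B6 = {a, g, h}
Tree: B1–B2, B2–B3, B3–B4, B4–B5, B5–B6

The largest bag has 3 vertices, giving width 2; this decomposition certifies tw(G) ≤ 2. Since d–f–b–e–d is a cycle in G, G is not acyclic. Forests are exactly the graphs of treewidth ≤ 1, so tw(G) ≥ 2. Therefore the treewidth is 2.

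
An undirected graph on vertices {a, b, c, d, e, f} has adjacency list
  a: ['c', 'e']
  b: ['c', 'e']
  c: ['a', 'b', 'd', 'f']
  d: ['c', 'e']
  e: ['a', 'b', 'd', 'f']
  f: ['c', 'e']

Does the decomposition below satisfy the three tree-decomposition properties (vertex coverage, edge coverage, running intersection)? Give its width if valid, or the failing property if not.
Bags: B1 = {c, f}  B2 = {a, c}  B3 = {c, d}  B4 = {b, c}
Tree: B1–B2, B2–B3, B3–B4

No — vertex e appears in no bag.

A tree decomposition must satisfy three properties: every vertex lies in some bag; for every edge, both endpoints lie together in some bag; and for every vertex, the bags containing it form a connected subtree. Here vertex e appears in no bag, so the decomposition is invalid.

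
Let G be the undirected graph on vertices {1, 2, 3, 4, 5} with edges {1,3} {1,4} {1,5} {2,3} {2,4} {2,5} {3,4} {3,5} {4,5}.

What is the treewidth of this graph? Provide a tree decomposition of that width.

Treewidth 3.
One optimal decomposition is:
Bags: B1 = {1, 3, 4, 5}  B2 = {2, 3, 4, 5}
Tree: B1–B2

The largest bag has 4 vertices, giving width 3; this decomposition certifies tw(G) ≤ 3. For the lower bound, the 4 vertices {1, 3, 4, 5} are pairwise adjacent, and any tree decomposition puts a clique entirely inside one bag — forcing width ≥ 3. Combining the bounds, tw(G) = 3.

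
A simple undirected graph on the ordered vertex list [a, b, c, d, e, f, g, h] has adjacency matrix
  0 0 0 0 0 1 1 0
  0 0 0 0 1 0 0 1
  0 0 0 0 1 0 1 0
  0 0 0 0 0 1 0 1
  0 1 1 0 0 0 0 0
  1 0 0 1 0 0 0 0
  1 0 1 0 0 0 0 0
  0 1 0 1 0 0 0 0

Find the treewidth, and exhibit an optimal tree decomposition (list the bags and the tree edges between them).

Treewidth 2.
One optimal decomposition is:
Bags: B1 = {b, c, e}  B2 = {b, c, h}  B3 = {c, d, h}  B4 = {c, d, f}  B5 = {a, c, f}  B6 = {a, c, g}
Tree: B1–B2, B2–B3, B3–B4, B4–B5, B5–B6

The largest bag has 3 vertices, giving width 2; this decomposition certifies tw(G) ≤ 2. Since c–e–b–h–d–f–a–g–c is a cycle in G, G is not acyclic. Forests are exactly the graphs of treewidth ≤ 1, so tw(G) ≥ 2. The upper and lower bounds meet at 2, so that is the treewidth.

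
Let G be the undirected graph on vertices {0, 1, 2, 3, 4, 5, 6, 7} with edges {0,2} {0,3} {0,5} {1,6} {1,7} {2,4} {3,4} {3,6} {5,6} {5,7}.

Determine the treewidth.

2

A width-2 tree decomposition is:
Bags: B1 = {0, 2, 4}  B2 = {0, 3, 4}  B3 = {0, 3, 5}  B4 = {3, 5, 6}  B5 = {5, 6, 7}  B6 = {1, 6, 7}
Tree: B1–B2, B2–B3, B3–B4, B4–B5, B5–B6
Every bag has size at most 3, so the width is 3 − 1 = 2 and tw(G) ≤ 2. The edges 2–4–3–0–2 form a cycle, so G is not a tree and its treewidth is at least 2. Therefore the treewidth is 2.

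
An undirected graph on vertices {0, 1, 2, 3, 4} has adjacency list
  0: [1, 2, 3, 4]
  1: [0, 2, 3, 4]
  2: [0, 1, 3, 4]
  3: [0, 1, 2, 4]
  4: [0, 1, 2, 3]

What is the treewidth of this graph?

A width-4 tree decomposition is:
Bags: B1 = {0, 1, 2, 3, 4}
Tree: (single bag)
With just one bag of size 5, the width is 5 − 1 = 4, so tw(G) ≤ 4. Conversely, {0, 1, 2, 3, 4} is a clique of size 5, and the vertices of any clique must share a bag in every tree decomposition; so some bag has ≥ 5 vertices and tw(G) ≥ 4. The upper and lower bounds meet at 4, so that is the treewidth.

4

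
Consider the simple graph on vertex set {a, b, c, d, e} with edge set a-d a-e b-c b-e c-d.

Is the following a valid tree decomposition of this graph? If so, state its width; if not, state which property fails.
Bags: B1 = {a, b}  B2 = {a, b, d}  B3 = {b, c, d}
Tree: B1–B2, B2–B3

A tree decomposition must satisfy three properties: every vertex lies in some bag; for every edge, both endpoints lie together in some bag; and for every vertex, the bags containing it form a connected subtree. Here vertex e appears in no bag, so the decomposition is invalid.

No — vertex e appears in no bag.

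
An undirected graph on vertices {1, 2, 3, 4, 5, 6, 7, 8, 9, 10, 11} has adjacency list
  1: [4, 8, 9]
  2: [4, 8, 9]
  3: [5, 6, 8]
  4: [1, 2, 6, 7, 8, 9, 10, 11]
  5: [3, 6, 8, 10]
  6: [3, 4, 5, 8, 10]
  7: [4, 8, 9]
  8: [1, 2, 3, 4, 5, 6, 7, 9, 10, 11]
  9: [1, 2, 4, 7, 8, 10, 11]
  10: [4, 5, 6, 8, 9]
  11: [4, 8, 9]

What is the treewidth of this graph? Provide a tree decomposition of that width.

Treewidth 3.
One such decomposition:
Bags: B1 = {4, 6, 8, 10}  B2 = {4, 8, 9, 10}  B3 = {4, 8, 9, 11}  B4 = {5, 6, 8, 10}  B5 = {4, 7, 8, 9}  B6 = {2, 4, 8, 9}  B7 = {1, 4, 8, 9}  B8 = {3, 5, 6, 8}
Tree: B1–B2, B2–B3, B1–B4, B2–B5, B5–B6, B2–B7, B4–B8

Every bag has size at most 4, so the width is 4 − 1 = 3 and tw(G) ≤ 3. Conversely, {3, 5, 6, 8} is a clique of size 4, and the vertices of any clique must share a bag in every tree decomposition; so some bag has ≥ 4 vertices and tw(G) ≥ 3. Hence tw(G) = 3 exactly.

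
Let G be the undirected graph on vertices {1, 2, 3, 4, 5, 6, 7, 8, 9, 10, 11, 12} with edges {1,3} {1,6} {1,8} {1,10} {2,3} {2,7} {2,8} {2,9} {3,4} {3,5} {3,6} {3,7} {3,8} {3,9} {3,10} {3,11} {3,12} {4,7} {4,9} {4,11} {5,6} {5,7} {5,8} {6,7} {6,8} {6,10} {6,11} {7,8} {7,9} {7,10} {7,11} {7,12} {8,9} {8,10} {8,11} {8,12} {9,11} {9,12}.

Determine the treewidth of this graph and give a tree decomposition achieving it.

Treewidth 4.
One such decomposition:
Bags: B1 = {3, 6, 7, 8, 11}  B2 = {3, 6, 7, 8, 10}  B3 = {3, 7, 8, 9, 11}  B4 = {3, 7, 8, 9, 12}  B5 = {3, 4, 7, 9, 11}  B6 = {1, 3, 6, 8, 10}  B7 = {2, 3, 7, 8, 9}  B8 = {3, 5, 6, 7, 8}
Tree: B1–B2, B1–B3, B3–B4, B3–B5, B2–B6, B4–B7, B1–B8

Each bag holds 5 vertices, so the decomposition has width 4, which upper-bounds the treewidth. For the lower bound, the 5 vertices {1, 3, 6, 8, 10} are pairwise adjacent, and any tree decomposition puts a clique entirely inside one bag — forcing width ≥ 4. The upper and lower bounds meet at 4, so that is the treewidth.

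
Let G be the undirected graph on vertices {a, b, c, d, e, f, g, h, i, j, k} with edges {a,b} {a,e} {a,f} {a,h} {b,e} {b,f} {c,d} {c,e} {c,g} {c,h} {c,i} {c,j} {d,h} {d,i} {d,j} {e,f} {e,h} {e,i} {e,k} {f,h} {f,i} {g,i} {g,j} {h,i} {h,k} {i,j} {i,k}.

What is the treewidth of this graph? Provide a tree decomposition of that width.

Every bag has size at most 4, so the width is 4 − 1 = 3 and tw(G) ≤ 3. For the lower bound, the 4 vertices {a, e, f, h} are pairwise adjacent, and any tree decomposition puts a clique entirely inside one bag — forcing width ≥ 3. Therefore the treewidth is 3.

Treewidth 3.
One optimal decomposition is:
Bags: B1 = {e, h, i, k}  B2 = {c, e, h, i}  B3 = {c, d, h, i}  B4 = {c, d, i, j}  B5 = {c, g, i, j}  B6 = {e, f, h, i}  B7 = {a, e, f, h}  B8 = {a, b, e, f}
Tree: B1–B2, B2–B3, B3–B4, B4–B5, B1–B6, B6–B7, B7–B8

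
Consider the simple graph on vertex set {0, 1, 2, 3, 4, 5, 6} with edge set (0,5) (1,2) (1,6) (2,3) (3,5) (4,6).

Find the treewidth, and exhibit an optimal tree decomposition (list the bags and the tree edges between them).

Treewidth 1.
Bags: B1 = {0, 5}  B2 = {3, 5}  B3 = {2, 3}  B4 = {1, 2}  B5 = {1, 6}  B6 = {4, 6}
Tree: B1–B2, B2–B3, B3–B4, B4–B5, B5–B6

Each bag holds 2 vertices, so the decomposition has width 1, which upper-bounds the treewidth. Any graph with an edge has treewidth ≥ 1, and G has the edge 0–5. Combining the bounds, tw(G) = 1.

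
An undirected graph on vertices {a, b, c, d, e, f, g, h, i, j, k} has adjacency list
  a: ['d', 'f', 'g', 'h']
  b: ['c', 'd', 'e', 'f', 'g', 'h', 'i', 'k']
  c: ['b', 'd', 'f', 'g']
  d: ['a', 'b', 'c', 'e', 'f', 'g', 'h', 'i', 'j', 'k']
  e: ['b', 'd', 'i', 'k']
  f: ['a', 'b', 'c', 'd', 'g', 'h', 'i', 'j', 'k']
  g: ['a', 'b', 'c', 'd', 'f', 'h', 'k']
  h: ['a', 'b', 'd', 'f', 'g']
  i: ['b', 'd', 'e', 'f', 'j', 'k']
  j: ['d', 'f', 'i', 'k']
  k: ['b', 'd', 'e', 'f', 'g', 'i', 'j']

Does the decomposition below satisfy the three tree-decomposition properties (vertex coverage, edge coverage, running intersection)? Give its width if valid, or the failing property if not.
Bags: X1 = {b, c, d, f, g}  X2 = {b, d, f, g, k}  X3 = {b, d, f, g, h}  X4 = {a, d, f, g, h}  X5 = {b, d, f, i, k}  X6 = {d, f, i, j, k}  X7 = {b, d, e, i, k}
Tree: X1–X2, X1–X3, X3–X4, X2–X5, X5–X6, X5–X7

Every vertex of G appears in some bag (union = {a, b, c, d, e, f, g, h, i, j, k}); every edge is covered by a bag; and for each vertex v the set of bags containing v is connected in the bag tree. The decomposition is therefore valid. The largest bag has 5 vertices, so the width is 4.

Yes; width 4.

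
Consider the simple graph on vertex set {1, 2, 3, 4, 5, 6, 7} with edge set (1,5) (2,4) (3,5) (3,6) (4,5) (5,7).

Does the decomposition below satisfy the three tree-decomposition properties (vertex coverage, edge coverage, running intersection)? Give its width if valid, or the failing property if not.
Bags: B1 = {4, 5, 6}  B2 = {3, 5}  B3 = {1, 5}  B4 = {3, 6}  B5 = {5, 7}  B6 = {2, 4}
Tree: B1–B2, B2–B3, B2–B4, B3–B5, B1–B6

A tree decomposition must satisfy three properties: every vertex lies in some bag; for every edge, both endpoints lie together in some bag; and for every vertex, the bags containing it form a connected subtree. Here bags containing vertex 6 are not connected in the tree, so the decomposition is invalid.

No — bags containing vertex 6 are not connected in the tree.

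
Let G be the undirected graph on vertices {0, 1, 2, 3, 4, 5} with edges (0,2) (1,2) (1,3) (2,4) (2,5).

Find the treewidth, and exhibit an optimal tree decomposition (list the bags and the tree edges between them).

Treewidth 1.
One optimal decomposition is:
Bags: B1 = {1, 2}  B2 = {1, 3}  B3 = {2, 4}  B4 = {0, 2}  B5 = {2, 5}
Tree: B1–B2, B1–B3, B3–B4, B1–B5

Every bag has size at most 2, so the width is 2 − 1 = 1 and tw(G) ≤ 1. Since G has at least one edge (e.g. 2–1), it is not an edgeless graph, so tw(G) ≥ 1. Hence tw(G) = 1 exactly.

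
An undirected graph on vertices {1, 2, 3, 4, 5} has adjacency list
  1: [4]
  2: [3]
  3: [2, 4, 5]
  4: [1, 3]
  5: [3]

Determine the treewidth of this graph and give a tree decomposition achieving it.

Treewidth 1.
One such decomposition:
Bags: B1 = {3, 4}  B2 = {3, 5}  B3 = {2, 3}  B4 = {1, 4}
Tree: B1–B2, B2–B3, B1–B4

Every bag has size at most 2, so the width is 2 − 1 = 1 and tw(G) ≤ 1. Since G has at least one edge (e.g. 4–3), it is not an edgeless graph, so tw(G) ≥ 1. Combining the bounds, tw(G) = 1.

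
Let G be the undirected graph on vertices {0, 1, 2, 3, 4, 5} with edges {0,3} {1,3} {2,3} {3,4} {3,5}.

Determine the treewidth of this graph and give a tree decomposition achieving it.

Treewidth 1.
One such decomposition:
Bags: B1 = {3, 4}  B2 = {3, 5}  B3 = {1, 3}  B4 = {0, 3}  B5 = {2, 3}
Tree: B1–B2, B1–B3, B1–B4, B2–B5

Every bag has size at most 2, so the width is 2 − 1 = 1 and tw(G) ≤ 1. G has an edge, so its treewidth is at least 1. Combining the bounds, tw(G) = 1.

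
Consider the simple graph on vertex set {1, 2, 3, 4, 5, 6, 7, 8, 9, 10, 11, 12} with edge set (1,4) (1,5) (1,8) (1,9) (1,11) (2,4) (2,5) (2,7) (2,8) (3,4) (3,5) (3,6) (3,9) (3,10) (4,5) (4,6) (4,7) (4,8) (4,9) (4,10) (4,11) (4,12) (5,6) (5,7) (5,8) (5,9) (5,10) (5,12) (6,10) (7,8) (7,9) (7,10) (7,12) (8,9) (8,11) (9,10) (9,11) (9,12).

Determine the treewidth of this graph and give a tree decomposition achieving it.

The largest bag has 5 vertices, giving width 4; this decomposition certifies tw(G) ≤ 4. Conversely, {1, 4, 8, 9, 11} is a clique of size 5, and the vertices of any clique must share a bag in every tree decomposition; so some bag has ≥ 5 vertices and tw(G) ≥ 4. Combining the bounds, tw(G) = 4.

Treewidth 4.
One optimal decomposition is:
Bags: B1 = {4, 5, 7, 9, 12}  B2 = {4, 5, 7, 8, 9}  B3 = {4, 5, 7, 9, 10}  B4 = {3, 4, 5, 9, 10}  B5 = {3, 4, 5, 6, 10}  B6 = {1, 4, 5, 8, 9}  B7 = {1, 4, 8, 9, 11}  B8 = {2, 4, 5, 7, 8}
Tree: B1–B2, B1–B3, B3–B4, B4–B5, B2–B6, B6–B7, B2–B8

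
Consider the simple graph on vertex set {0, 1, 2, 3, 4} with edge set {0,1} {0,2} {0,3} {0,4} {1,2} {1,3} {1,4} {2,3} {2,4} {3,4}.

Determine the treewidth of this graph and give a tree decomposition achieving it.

Treewidth 4.
Bags: B1 = {0, 1, 2, 3, 4}
Tree: (single bag)

With just one bag of size 5, the width is 5 − 1 = 4, so tw(G) ≤ 4. Conversely, {0, 1, 2, 3, 4} is a clique of size 5, and the vertices of any clique must share a bag in every tree decomposition; so some bag has ≥ 5 vertices and tw(G) ≥ 4. Therefore the treewidth is 4.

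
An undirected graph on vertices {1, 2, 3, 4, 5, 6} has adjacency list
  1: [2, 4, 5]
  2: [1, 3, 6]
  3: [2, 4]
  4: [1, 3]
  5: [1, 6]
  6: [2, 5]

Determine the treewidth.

2

A width-2 tree decomposition is:
Bags: B1 = {2, 3, 4}  B2 = {1, 2, 4}  B3 = {1, 2, 6}  B4 = {1, 5, 6}
Tree: B1–B2, B2–B3, B3–B4
Every bag has size at most 3, so the width is 3 − 1 = 2 and tw(G) ≤ 2. For the lower bound, G contains the cycle 3–4–1–2–3, so G is not a forest; only forests have treewidth ≤ 1, hence tw(G) ≥ 2. Combining the bounds, tw(G) = 2.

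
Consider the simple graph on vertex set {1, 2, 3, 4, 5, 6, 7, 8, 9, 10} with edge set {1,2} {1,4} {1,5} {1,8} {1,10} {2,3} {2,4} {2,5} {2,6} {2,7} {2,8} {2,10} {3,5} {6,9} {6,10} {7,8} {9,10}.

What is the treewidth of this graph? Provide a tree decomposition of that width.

Treewidth 2.
One such decomposition:
Bags: B1 = {1, 2, 8}  B2 = {1, 2, 10}  B3 = {2, 6, 10}  B4 = {2, 7, 8}  B5 = {6, 9, 10}  B6 = {1, 2, 5}  B7 = {1, 2, 4}  B8 = {2, 3, 5}
Tree: B1–B2, B2–B3, B1–B4, B3–B5, B2–B6, B1–B7, B6–B8

The largest bag has 3 vertices, giving width 2; this decomposition certifies tw(G) ≤ 2. For the lower bound, the 3 vertices {6, 9, 10} are pairwise adjacent, and any tree decomposition puts a clique entirely inside one bag — forcing width ≥ 2. The upper and lower bounds meet at 2, so that is the treewidth.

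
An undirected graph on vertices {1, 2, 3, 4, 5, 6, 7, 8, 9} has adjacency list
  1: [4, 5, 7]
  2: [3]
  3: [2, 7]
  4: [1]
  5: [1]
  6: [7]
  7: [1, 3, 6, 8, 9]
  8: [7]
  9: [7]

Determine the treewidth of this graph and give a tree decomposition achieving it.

Every bag has size at most 2, so the width is 2 − 1 = 1 and tw(G) ≤ 1. Since G has at least one edge (e.g. 3–2), it is not an edgeless graph, so tw(G) ≥ 1. Combining the bounds, tw(G) = 1.

Treewidth 1.
Bags: B1 = {2, 3}  B2 = {3, 7}  B3 = {1, 7}  B4 = {1, 4}  B5 = {6, 7}  B6 = {7, 8}  B7 = {7, 9}  B8 = {1, 5}
Tree: B1–B2, B2–B3, B3–B4, B3–B5, B3–B6, B6–B7, B4–B8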